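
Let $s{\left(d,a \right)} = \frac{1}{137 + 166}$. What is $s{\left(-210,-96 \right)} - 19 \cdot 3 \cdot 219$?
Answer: $- \frac{3782348}{303} \approx -12483.0$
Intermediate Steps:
$s{\left(d,a \right)} = \frac{1}{303}$
$s{\left(-210,-96 \right)} - 19 \cdot 3 \cdot 219 = \frac{1}{303} - 19 \cdot 3 \cdot 219 = \frac{1}{303} - 57 \cdot 219 = \frac{1}{303} - 12483 = - \frac{3782348}{303}$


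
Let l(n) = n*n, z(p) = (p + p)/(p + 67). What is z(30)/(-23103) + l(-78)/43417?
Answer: 4543861408/32432368749 ≈ 0.14010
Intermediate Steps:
z(p) = 2*p/(67 + p) (z(p) = (2*p)/(67 + p) = 2*p/(67 + p))
l(n) = n²
z(30)/(-23103) + l(-78)/43417 = (2*30/(67 + 30))/(-23103) + (-78)²/43417 = (2*30/97)*(-1/23103) + 6084*(1/43417) = (2*30*(1/97))*(-1/23103) + 6084/43417 = (60/97)*(-1/23103) + 6084/43417 = -20/746997 + 6084/43417 = 4543861408/32432368749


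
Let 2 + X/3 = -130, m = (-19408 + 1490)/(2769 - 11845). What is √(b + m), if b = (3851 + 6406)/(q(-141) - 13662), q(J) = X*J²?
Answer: √16114627054012559/90376539 ≈ 1.4046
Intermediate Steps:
m = 8959/4538 (m = -17918/(-9076) = -17918*(-1/9076) = 8959/4538 ≈ 1.9742)
X = -396 (X = -6 + 3*(-130) = -6 - 390 = -396)
q(J) = -396*J²
b = -3419/2628846 (b = (3851 + 6406)/(-396*(-141)² - 13662) = 10257/(-396*19881 - 13662) = 10257/(-7872876 - 13662) = 10257/(-7886538) = 10257*(-1/7886538) = -3419/2628846 ≈ -0.0013006)
√(b + m) = √(-3419/2628846 + 8959/4538) = √(5884078973/2982425787) = √16114627054012559/90376539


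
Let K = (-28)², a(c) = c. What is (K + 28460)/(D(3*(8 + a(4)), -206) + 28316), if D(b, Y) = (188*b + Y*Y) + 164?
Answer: 7311/19421 ≈ 0.37645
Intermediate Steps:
D(b, Y) = 164 + Y² + 188*b (D(b, Y) = (188*b + Y²) + 164 = (Y² + 188*b) + 164 = 164 + Y² + 188*b)
K = 784
(K + 28460)/(D(3*(8 + a(4)), -206) + 28316) = (784 + 28460)/((164 + (-206)² + 188*(3*(8 + 4))) + 28316) = 29244/((164 + 42436 + 188*(3*12)) + 28316) = 29244/((164 + 42436 + 188*36) + 28316) = 29244/((164 + 42436 + 6768) + 28316) = 29244/(49368 + 28316) = 29244/77684 = 29244*(1/77684) = 7311/19421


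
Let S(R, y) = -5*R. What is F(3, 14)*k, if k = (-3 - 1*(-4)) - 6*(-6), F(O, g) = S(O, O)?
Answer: -555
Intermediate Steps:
F(O, g) = -5*O
k = 37 (k = (-3 + 4) + 36 = 1 + 36 = 37)
F(3, 14)*k = -5*3*37 = -15*37 = -555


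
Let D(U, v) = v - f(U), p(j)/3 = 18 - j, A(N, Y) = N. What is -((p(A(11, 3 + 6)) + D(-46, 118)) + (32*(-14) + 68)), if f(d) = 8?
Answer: 249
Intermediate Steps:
p(j) = 54 - 3*j (p(j) = 3*(18 - j) = 54 - 3*j)
D(U, v) = -8 + v (D(U, v) = v - 1*8 = v - 8 = -8 + v)
-((p(A(11, 3 + 6)) + D(-46, 118)) + (32*(-14) + 68)) = -(((54 - 3*11) + (-8 + 118)) + (32*(-14) + 68)) = -(((54 - 33) + 110) + (-448 + 68)) = -((21 + 110) - 380) = -(131 - 380) = -1*(-249) = 249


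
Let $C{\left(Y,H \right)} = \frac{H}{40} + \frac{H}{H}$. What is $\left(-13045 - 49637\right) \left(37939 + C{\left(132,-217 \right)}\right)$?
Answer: $- \frac{47556300603}{20} \approx -2.3778 \cdot 10^{9}$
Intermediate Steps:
$C{\left(Y,H \right)} = 1 + \frac{H}{40}$ ($C{\left(Y,H \right)} = H \frac{1}{40} + 1 = \frac{H}{40} + 1 = 1 + \frac{H}{40}$)
$\left(-13045 - 49637\right) \left(37939 + C{\left(132,-217 \right)}\right) = \left(-13045 - 49637\right) \left(37939 + \left(1 + \frac{1}{40} \left(-217\right)\right)\right) = - 62682 \left(37939 + \left(1 - \frac{217}{40}\right)\right) = - 62682 \left(37939 - \frac{177}{40}\right) = \left(-62682\right) \frac{1517383}{40} = - \frac{47556300603}{20}$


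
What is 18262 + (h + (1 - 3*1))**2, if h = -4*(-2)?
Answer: 18298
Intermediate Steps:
h = 8
18262 + (h + (1 - 3*1))**2 = 18262 + (8 + (1 - 3*1))**2 = 18262 + (8 + (1 - 3))**2 = 18262 + (8 - 2)**2 = 18262 + 6**2 = 18262 + 36 = 18298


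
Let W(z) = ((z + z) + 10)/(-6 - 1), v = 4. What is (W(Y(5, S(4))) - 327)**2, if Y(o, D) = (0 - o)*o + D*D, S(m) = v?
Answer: 5202961/49 ≈ 1.0618e+5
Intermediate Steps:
S(m) = 4
Y(o, D) = D**2 - o**2 (Y(o, D) = (-o)*o + D**2 = -o**2 + D**2 = D**2 - o**2)
W(z) = -10/7 - 2*z/7 (W(z) = (2*z + 10)/(-7) = (10 + 2*z)*(-1/7) = -10/7 - 2*z/7)
(W(Y(5, S(4))) - 327)**2 = ((-10/7 - 2*(4**2 - 1*5**2)/7) - 327)**2 = ((-10/7 - 2*(16 - 1*25)/7) - 327)**2 = ((-10/7 - 2*(16 - 25)/7) - 327)**2 = ((-10/7 - 2/7*(-9)) - 327)**2 = ((-10/7 + 18/7) - 327)**2 = (8/7 - 327)**2 = (-2281/7)**2 = 5202961/49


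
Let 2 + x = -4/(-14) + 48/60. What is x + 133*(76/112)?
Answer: 12507/140 ≈ 89.336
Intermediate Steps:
x = -32/35 (x = -2 + (-4/(-14) + 48/60) = -2 + (-4*(-1/14) + 48*(1/60)) = -2 + (2/7 + ⅘) = -2 + 38/35 = -32/35 ≈ -0.91429)
x + 133*(76/112) = -32/35 + 133*(76/112) = -32/35 + 133*(76*(1/112)) = -32/35 + 133*(19/28) = -32/35 + 361/4 = 12507/140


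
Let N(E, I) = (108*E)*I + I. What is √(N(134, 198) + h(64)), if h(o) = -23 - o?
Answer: √2865567 ≈ 1692.8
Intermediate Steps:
N(E, I) = I + 108*E*I (N(E, I) = 108*E*I + I = I + 108*E*I)
√(N(134, 198) + h(64)) = √(198*(1 + 108*134) + (-23 - 1*64)) = √(198*(1 + 14472) + (-23 - 64)) = √(198*14473 - 87) = √(2865654 - 87) = √2865567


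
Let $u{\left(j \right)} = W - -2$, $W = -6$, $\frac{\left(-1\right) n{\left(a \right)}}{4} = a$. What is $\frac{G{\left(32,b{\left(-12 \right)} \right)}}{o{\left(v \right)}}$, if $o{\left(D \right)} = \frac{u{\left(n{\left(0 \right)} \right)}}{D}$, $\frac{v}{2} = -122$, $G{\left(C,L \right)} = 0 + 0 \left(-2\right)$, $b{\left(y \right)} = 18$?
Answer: $0$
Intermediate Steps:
$n{\left(a \right)} = - 4 a$
$G{\left(C,L \right)} = 0$ ($G{\left(C,L \right)} = 0 + 0 = 0$)
$v = -244$ ($v = 2 \left(-122\right) = -244$)
$u{\left(j \right)} = -4$ ($u{\left(j \right)} = -6 - -2 = -6 + 2 = -4$)
$o{\left(D \right)} = - \frac{4}{D}$
$\frac{G{\left(32,b{\left(-12 \right)} \right)}}{o{\left(v \right)}} = \frac{0}{\left(-4\right) \frac{1}{-244}} = \frac{0}{\left(-4\right) \left(- \frac{1}{244}\right)} = 0 \frac{1}{\frac{1}{61}} = 0 \cdot 61 = 0$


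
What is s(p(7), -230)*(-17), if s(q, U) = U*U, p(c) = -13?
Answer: -899300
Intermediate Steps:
s(q, U) = U**2
s(p(7), -230)*(-17) = (-230)**2*(-17) = 52900*(-17) = -899300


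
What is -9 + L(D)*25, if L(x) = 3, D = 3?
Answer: 66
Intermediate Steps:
-9 + L(D)*25 = -9 + 3*25 = -9 + 75 = 66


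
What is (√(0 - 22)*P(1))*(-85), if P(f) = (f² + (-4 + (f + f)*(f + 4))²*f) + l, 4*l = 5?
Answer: -13005*I*√22/4 ≈ -15250.0*I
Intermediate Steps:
l = 5/4 (l = (¼)*5 = 5/4 ≈ 1.2500)
P(f) = 5/4 + f² + f*(-4 + 2*f*(4 + f))² (P(f) = (f² + (-4 + (f + f)*(f + 4))²*f) + 5/4 = (f² + (-4 + (2*f)*(4 + f))²*f) + 5/4 = (f² + (-4 + 2*f*(4 + f))²*f) + 5/4 = (f² + f*(-4 + 2*f*(4 + f))²) + 5/4 = 5/4 + f² + f*(-4 + 2*f*(4 + f))²)
(√(0 - 22)*P(1))*(-85) = (√(0 - 22)*(5/4 + 1² + 4*1*(-2 + 1² + 4*1)²))*(-85) = (√(-22)*(5/4 + 1 + 4*1*(-2 + 1 + 4)²))*(-85) = ((I*√22)*(5/4 + 1 + 4*1*3²))*(-85) = ((I*√22)*(5/4 + 1 + 4*1*9))*(-85) = ((I*√22)*(5/4 + 1 + 36))*(-85) = ((I*√22)*(153/4))*(-85) = (153*I*√22/4)*(-85) = -13005*I*√22/4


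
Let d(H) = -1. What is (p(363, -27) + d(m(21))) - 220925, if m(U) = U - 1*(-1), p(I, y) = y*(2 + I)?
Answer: -230781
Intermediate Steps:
m(U) = 1 + U (m(U) = U + 1 = 1 + U)
(p(363, -27) + d(m(21))) - 220925 = (-27*(2 + 363) - 1) - 220925 = (-27*365 - 1) - 220925 = (-9855 - 1) - 220925 = -9856 - 220925 = -230781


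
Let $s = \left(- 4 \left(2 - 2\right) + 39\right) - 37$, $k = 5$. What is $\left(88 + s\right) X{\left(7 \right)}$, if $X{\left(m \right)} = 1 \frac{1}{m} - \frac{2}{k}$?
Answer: $- \frac{162}{7} \approx -23.143$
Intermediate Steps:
$X{\left(m \right)} = - \frac{2}{5} + \frac{1}{m}$ ($X{\left(m \right)} = 1 \frac{1}{m} - \frac{2}{5} = \frac{1}{m} - \frac{2}{5} = - \frac{2}{5} + \frac{1}{m}$)
$s = 2$ ($s = \left(\left(-4\right) 0 + 39\right) - 37 = \left(0 + 39\right) - 37 = 39 - 37 = 2$)
$\left(88 + s\right) X{\left(7 \right)} = \left(88 + 2\right) \left(- \frac{2}{5} + \frac{1}{7}\right) = 90 \left(- \frac{2}{5} + \frac{1}{7}\right) = 90 \left(- \frac{9}{35}\right) = - \frac{162}{7}$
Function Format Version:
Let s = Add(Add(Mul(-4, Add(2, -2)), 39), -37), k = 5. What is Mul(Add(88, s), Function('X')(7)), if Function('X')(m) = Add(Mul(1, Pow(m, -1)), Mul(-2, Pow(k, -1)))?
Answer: Rational(-162, 7) ≈ -23.143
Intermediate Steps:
Function('X')(m) = Add(Rational(-2, 5), Pow(m, -1)) (Function('X')(m) = Add(Mul(1, Pow(m, -1)), Mul(-2, Pow(5, -1))) = Add(Pow(m, -1), Mul(-2, Rational(1, 5))) = Add(Pow(m, -1), Rational(-2, 5)) = Add(Rational(-2, 5), Pow(m, -1)))
s = 2 (s = Add(Add(Mul(-4, 0), 39), -37) = Add(Add(0, 39), -37) = Add(39, -37) = 2)
Mul(Add(88, s), Function('X')(7)) = Mul(Add(88, 2), Add(Rational(-2, 5), Pow(7, -1))) = Mul(90, Add(Rational(-2, 5), Rational(1, 7))) = Mul(90, Rational(-9, 35)) = Rational(-162, 7)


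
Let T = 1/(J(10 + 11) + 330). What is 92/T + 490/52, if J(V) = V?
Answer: 839837/26 ≈ 32301.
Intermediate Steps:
T = 1/351 (T = 1/((10 + 11) + 330) = 1/(21 + 330) = 1/351 ≈ 0.0028490)
92/T + 490/52 = 92/(1/351) + 490/52 = 92*351 + 490*(1/52) = 32292 + 245/26 = 839837/26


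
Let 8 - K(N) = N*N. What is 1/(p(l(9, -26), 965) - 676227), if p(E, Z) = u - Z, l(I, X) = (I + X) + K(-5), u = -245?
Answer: -1/677437 ≈ -1.4762e-6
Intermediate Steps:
K(N) = 8 - N**2 (K(N) = 8 - N*N = 8 - N**2)
l(I, X) = -17 + I + X (l(I, X) = (I + X) + (8 - 1*(-5)**2) = (I + X) + (8 - 1*25) = (I + X) + (8 - 25) = (I + X) - 17 = -17 + I + X)
p(E, Z) = -245 - Z
1/(p(l(9, -26), 965) - 676227) = 1/((-245 - 1*965) - 676227) = 1/((-245 - 965) - 676227) = 1/(-1210 - 676227) = 1/(-677437) = -1/677437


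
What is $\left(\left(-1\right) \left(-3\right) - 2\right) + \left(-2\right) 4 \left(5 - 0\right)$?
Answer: $-39$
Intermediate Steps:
$\left(\left(-1\right) \left(-3\right) - 2\right) + \left(-2\right) 4 \left(5 - 0\right) = \left(3 - 2\right) - 8 \left(5 + 0\right) = 1 - 40 = -39$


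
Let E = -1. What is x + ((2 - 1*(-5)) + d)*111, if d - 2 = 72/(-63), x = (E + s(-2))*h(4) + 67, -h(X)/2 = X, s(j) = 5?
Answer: 6350/7 ≈ 907.14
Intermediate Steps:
h(X) = -2*X
x = 35 (x = (-1 + 5)*(-2*4) + 67 = 4*(-8) + 67 = -32 + 67 = 35)
d = 6/7 (d = 2 + 72/(-63) = 2 + 72*(-1/63) = 2 - 8/7 = 6/7 ≈ 0.85714)
x + ((2 - 1*(-5)) + d)*111 = 35 + ((2 - 1*(-5)) + 6/7)*111 = 35 + ((2 + 5) + 6/7)*111 = 35 + (7 + 6/7)*111 = 35 + (55/7)*111 = 35 + 6105/7 = 6350/7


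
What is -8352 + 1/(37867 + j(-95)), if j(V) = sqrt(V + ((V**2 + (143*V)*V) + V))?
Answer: -629745316439/75400541 - sqrt(1299410)/1432610279 ≈ -8352.0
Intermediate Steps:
j(V) = sqrt(2*V + 144*V**2) (j(V) = sqrt(V + ((V**2 + 143*V**2) + V)) = sqrt(V + (144*V**2 + V)) = sqrt(V + (V + 144*V**2)) = sqrt(2*V + 144*V**2))
-8352 + 1/(37867 + j(-95)) = -8352 + 1/(37867 + sqrt(2)*sqrt(-95*(1 + 72*(-95)))) = -8352 + 1/(37867 + sqrt(2)*sqrt(-95*(1 - 6840))) = -8352 + 1/(37867 + sqrt(2)*sqrt(-95*(-6839))) = -8352 + 1/(37867 + sqrt(2)*sqrt(649705)) = -8352 + 1/(37867 + sqrt(1299410))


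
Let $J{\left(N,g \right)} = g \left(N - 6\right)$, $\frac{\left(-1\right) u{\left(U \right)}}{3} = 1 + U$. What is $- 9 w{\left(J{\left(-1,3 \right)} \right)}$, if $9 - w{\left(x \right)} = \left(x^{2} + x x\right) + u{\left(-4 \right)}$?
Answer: $7938$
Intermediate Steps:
$u{\left(U \right)} = -3 - 3 U$ ($u{\left(U \right)} = - 3 \left(1 + U\right) = -3 - 3 U$)
$J{\left(N,g \right)} = g \left(-6 + N\right)$ ($J{\left(N,g \right)} = g \left(N - 6\right) = g \left(-6 + N\right)$)
$w{\left(x \right)} = - 2 x^{2}$ ($w{\left(x \right)} = 9 - \left(\left(x^{2} + x x\right) - -9\right) = 9 - \left(\left(x^{2} + x^{2}\right) + \left(-3 + 12\right)\right) = 9 - \left(2 x^{2} + 9\right) = 9 - \left(9 + 2 x^{2}\right) = - 2 x^{2}$)
$- 9 w{\left(J{\left(-1,3 \right)} \right)} = - 9 \left(- 2 \left(3 \left(-6 - 1\right)\right)^{2}\right) = - 9 \left(- 2 \left(3 \left(-7\right)\right)^{2}\right) = - 9 \left(- 2 \left(-21\right)^{2}\right) = - 9 \left(\left(-2\right) 441\right) = \left(-9\right) \left(-882\right) = 7938$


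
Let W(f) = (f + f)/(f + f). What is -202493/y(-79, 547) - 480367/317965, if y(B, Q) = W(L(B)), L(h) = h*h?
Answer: -64386167112/317965 ≈ -2.0249e+5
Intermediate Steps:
L(h) = h**2
W(f) = 1 (W(f) = (2*f)/((2*f)) = (2*f)*(1/(2*f)) = 1)
y(B, Q) = 1
-202493/y(-79, 547) - 480367/317965 = -202493/1 - 480367/317965 = -202493*1 - 480367*1/317965 = -202493 - 480367/317965 = -64386167112/317965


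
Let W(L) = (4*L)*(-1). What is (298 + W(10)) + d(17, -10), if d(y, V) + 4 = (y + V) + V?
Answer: 251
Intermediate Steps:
d(y, V) = -4 + y + 2*V (d(y, V) = -4 + ((y + V) + V) = -4 + ((V + y) + V) = -4 + (y + 2*V) = -4 + y + 2*V)
W(L) = -4*L
(298 + W(10)) + d(17, -10) = (298 - 4*10) + (-4 + 17 + 2*(-10)) = (298 - 40) + (-4 + 17 - 20) = 258 - 7 = 251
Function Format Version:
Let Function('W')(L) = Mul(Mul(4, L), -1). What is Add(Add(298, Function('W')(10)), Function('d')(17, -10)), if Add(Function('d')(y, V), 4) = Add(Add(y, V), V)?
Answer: 251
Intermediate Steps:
Function('d')(y, V) = Add(-4, y, Mul(2, V)) (Function('d')(y, V) = Add(-4, Add(Add(y, V), V)) = Add(-4, Add(Add(V, y), V)) = Add(-4, Add(y, Mul(2, V))) = Add(-4, y, Mul(2, V)))
Function('W')(L) = Mul(-4, L)
Add(Add(298, Function('W')(10)), Function('d')(17, -10)) = Add(Add(298, Mul(-4, 10)), Add(-4, 17, Mul(2, -10))) = Add(Add(298, -40), Add(-4, 17, -20)) = Add(258, -7) = 251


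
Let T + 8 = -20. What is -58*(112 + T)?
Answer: -4872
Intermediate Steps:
T = -28 (T = -8 - 20 = -28)
-58*(112 + T) = -58*(112 - 28) = -58*84 = -4872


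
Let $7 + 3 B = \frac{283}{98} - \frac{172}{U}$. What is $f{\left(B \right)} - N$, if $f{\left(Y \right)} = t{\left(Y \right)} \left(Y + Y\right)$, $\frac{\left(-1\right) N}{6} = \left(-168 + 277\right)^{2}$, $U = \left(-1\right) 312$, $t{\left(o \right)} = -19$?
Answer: $\frac{408941228}{5733} \approx 71331.0$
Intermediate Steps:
$U = -312$
$B = - \frac{6805}{5733}$ ($B = - \frac{7}{3} + \frac{\frac{283}{98} - \frac{172}{-312}}{3} = - \frac{7}{3} + \frac{283 \cdot \frac{1}{98} - - \frac{43}{78}}{3} = - \frac{7}{3} + \frac{\frac{283}{98} + \frac{43}{78}}{3} = - \frac{7}{3} + \frac{1}{3} \cdot \frac{6572}{1911} = - \frac{7}{3} + \frac{6572}{5733} = - \frac{6805}{5733} \approx -1.187$)
$N = -71286$ ($N = - 6 \left(-168 + 277\right)^{2} = - 6 \cdot 109^{2} = \left(-6\right) 11881 = -71286$)
$f{\left(Y \right)} = - 38 Y$ ($f{\left(Y \right)} = - 19 \left(Y + Y\right) = - 19 \cdot 2 Y = - 38 Y$)
$f{\left(B \right)} - N = \left(-38\right) \left(- \frac{6805}{5733}\right) - -71286 = \frac{258590}{5733} + 71286 = \frac{408941228}{5733}$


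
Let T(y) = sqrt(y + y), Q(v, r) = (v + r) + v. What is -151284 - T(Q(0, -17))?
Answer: -151284 - I*sqrt(34) ≈ -1.5128e+5 - 5.831*I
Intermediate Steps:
Q(v, r) = r + 2*v (Q(v, r) = (r + v) + v = r + 2*v)
T(y) = sqrt(2)*sqrt(y) (T(y) = sqrt(2*y) = sqrt(2)*sqrt(y))
-151284 - T(Q(0, -17)) = -151284 - sqrt(2)*sqrt(-17 + 2*0) = -151284 - sqrt(2)*sqrt(-17 + 0) = -151284 - sqrt(2)*sqrt(-17) = -151284 - sqrt(2)*I*sqrt(17) = -151284 - I*sqrt(34)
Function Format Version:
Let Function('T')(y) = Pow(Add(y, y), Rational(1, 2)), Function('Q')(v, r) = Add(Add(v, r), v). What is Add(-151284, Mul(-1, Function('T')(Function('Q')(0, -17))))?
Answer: Add(-151284, Mul(-1, I, Pow(34, Rational(1, 2)))) ≈ Add(-1.5128e+5, Mul(-5.8310, I))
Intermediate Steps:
Function('Q')(v, r) = Add(r, Mul(2, v)) (Function('Q')(v, r) = Add(Add(r, v), v) = Add(r, Mul(2, v)))
Function('T')(y) = Mul(Pow(2, Rational(1, 2)), Pow(y, Rational(1, 2))) (Function('T')(y) = Pow(Mul(2, y), Rational(1, 2)) = Mul(Pow(2, Rational(1, 2)), Pow(y, Rational(1, 2))))
Add(-151284, Mul(-1, Function('T')(Function('Q')(0, -17)))) = Add(-151284, Mul(-1, Mul(Pow(2, Rational(1, 2)), Pow(Add(-17, Mul(2, 0)), Rational(1, 2))))) = Add(-151284, Mul(-1, Mul(Pow(2, Rational(1, 2)), Pow(Add(-17, 0), Rational(1, 2))))) = Add(-151284, Mul(-1, Mul(Pow(2, Rational(1, 2)), Pow(-17, Rational(1, 2))))) = Add(-151284, Mul(-1, Mul(Pow(2, Rational(1, 2)), Mul(I, Pow(17, Rational(1, 2)))))) = Add(-151284, Mul(-1, Mul(I, Pow(34, Rational(1, 2))))) = Add(-151284, Mul(-1, I, Pow(34, Rational(1, 2))))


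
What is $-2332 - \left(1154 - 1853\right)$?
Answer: $-1633$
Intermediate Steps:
$-2332 - \left(1154 - 1853\right) = -2332 - -699 = -2332 + 699 = -1633$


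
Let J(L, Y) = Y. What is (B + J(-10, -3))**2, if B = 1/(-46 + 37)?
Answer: 784/81 ≈ 9.6790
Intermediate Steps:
B = -1/9 (B = 1/(-9) = -1/9 ≈ -0.11111)
(B + J(-10, -3))**2 = (-1/9 - 3)**2 = (-28/9)**2 = 784/81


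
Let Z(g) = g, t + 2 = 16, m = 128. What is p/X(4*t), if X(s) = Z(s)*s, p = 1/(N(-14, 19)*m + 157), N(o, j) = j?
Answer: 1/8119104 ≈ 1.2317e-7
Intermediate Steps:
t = 14 (t = -2 + 16 = 14)
p = 1/2589 (p = 1/(19*128 + 157) = 1/(2432 + 157) = 1/2589 ≈ 0.00038625)
X(s) = s² (X(s) = s*s = s²)
p/X(4*t) = 1/(2589*((4*14)²)) = 1/(2589*(56²)) = (1/2589)/3136 = (1/2589)*(1/3136) = 1/8119104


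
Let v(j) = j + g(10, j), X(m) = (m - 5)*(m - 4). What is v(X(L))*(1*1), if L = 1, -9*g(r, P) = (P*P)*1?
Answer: -4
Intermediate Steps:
g(r, P) = -P**2/9 (g(r, P) = -P*P/9 = -P**2/9)
X(m) = (-5 + m)*(-4 + m)
v(j) = j - j**2/9
v(X(L))*(1*1) = ((20 + 1**2 - 9*1)*(9 - (20 + 1**2 - 9*1))/9)*(1*1) = ((20 + 1 - 9)*(9 - (20 + 1 - 9))/9)*1 = ((1/9)*12*(9 - 1*12))*1 = ((1/9)*12*(9 - 12))*1 = ((1/9)*12*(-3))*1 = -4*1 = -4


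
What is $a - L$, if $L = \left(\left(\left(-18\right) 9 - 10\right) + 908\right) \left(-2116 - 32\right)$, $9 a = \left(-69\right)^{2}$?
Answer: $1581457$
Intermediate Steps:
$a = 529$ ($a = \frac{\left(-69\right)^{2}}{9} = \frac{1}{9} \cdot 4761 = 529$)
$L = -1580928$ ($L = \left(\left(-162 - 10\right) + 908\right) \left(-2148\right) = \left(-172 + 908\right) \left(-2148\right) = 736 \left(-2148\right) = -1580928$)
$a - L = 529 - -1580928 = 529 + 1580928 = 1581457$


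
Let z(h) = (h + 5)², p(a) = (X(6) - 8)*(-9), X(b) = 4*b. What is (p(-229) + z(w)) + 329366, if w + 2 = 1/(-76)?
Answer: 1901637801/5776 ≈ 3.2923e+5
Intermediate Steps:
p(a) = -144 (p(a) = (4*6 - 8)*(-9) = (24 - 8)*(-9) = 16*(-9) = -144)
w = -153/76 (w = -2 + 1/(-76) = -2 - 1/76 = -153/76 ≈ -2.0132)
z(h) = (5 + h)²
(p(-229) + z(w)) + 329366 = (-144 + (5 - 153/76)²) + 329366 = (-144 + (227/76)²) + 329366 = (-144 + 51529/5776) + 329366 = -780215/5776 + 329366 = 1901637801/5776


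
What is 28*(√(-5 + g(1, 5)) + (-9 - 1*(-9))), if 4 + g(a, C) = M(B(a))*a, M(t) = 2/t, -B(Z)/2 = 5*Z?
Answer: 28*I*√230/5 ≈ 84.928*I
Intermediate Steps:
B(Z) = -10*Z
g(a, C) = -21/5 (g(a, C) = -4 + (2/((-10*a)))*a = -4 + (2*(-1/(10*a)))*a = -4 + (-1/(5*a))*a = -4 - ⅕ = -21/5)
28*(√(-5 + g(1, 5)) + (-9 - 1*(-9))) = 28*(√(-5 - 21/5) + (-9 - 1*(-9))) = 28*(√(-46/5) + (-9 + 9)) = 28*(I*√230/5 + 0) = 28*(I*√230/5) = 28*I*√230/5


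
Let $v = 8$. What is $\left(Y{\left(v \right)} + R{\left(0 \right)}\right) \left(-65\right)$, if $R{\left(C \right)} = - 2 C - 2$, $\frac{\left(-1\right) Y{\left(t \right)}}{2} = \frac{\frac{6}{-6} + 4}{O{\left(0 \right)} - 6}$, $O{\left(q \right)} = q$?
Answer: $65$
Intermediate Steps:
$Y{\left(t \right)} = 1$ ($Y{\left(t \right)} = - 2 \frac{\frac{6}{-6} + 4}{0 - 6} = - 2 \frac{6 \left(- \frac{1}{6}\right) + 4}{-6} = - 2 \left(-1 + 4\right) \left(- \frac{1}{6}\right) = - 2 \cdot 3 \left(- \frac{1}{6}\right) = \left(-2\right) \left(- \frac{1}{2}\right) = 1$)
$R{\left(C \right)} = -2 - 2 C$
$\left(Y{\left(v \right)} + R{\left(0 \right)}\right) \left(-65\right) = \left(1 - 2\right) \left(-65\right) = \left(-1\right) \left(-65\right) = 65$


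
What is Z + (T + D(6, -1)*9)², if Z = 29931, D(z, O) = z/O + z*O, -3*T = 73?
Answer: 426988/9 ≈ 47443.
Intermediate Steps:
T = -73/3 (T = -⅓*73 = -73/3 ≈ -24.333)
D(z, O) = O*z + z/O (D(z, O) = z/O + O*z = O*z + z/O)
Z + (T + D(6, -1)*9)² = 29931 + (-73/3 + (-1*6 + 6/(-1))*9)² = 29931 + (-73/3 + (-6 + 6*(-1))*9)² = 29931 + (-73/3 + (-6 - 6)*9)² = 29931 + (-73/3 - 12*9)² = 29931 + (-73/3 - 108)² = 29931 + (-397/3)² = 29931 + 157609/9 = 426988/9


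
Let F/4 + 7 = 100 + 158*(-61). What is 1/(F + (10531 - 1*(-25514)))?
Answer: -1/2135 ≈ -0.00046838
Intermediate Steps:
F = -38180 (F = -28 + 4*(100 + 158*(-61)) = -28 + 4*(100 - 9638) = -28 + 4*(-9538) = -28 - 38152 = -38180)
1/(F + (10531 - 1*(-25514))) = 1/(-38180 + (10531 - 1*(-25514))) = 1/(-38180 + (10531 + 25514)) = 1/(-38180 + 36045) = 1/(-2135) = -1/2135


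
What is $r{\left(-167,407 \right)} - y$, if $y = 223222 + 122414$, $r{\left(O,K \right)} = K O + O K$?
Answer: $-481574$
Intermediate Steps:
$r{\left(O,K \right)} = 2 K O$ ($r{\left(O,K \right)} = K O + K O = 2 K O$)
$y = 345636$
$r{\left(-167,407 \right)} - y = 2 \cdot 407 \left(-167\right) - 345636 = -135938 - 345636 = -481574$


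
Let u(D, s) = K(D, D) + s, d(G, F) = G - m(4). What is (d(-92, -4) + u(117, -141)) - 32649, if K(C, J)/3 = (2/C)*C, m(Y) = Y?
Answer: -32880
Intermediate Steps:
K(C, J) = 6 (K(C, J) = 3*((2/C)*C) = 3*2 = 6)
d(G, F) = -4 + G (d(G, F) = G - 1*4 = G - 4 = -4 + G)
u(D, s) = 6 + s
(d(-92, -4) + u(117, -141)) - 32649 = ((-4 - 92) + (6 - 141)) - 32649 = (-96 - 135) - 32649 = -231 - 32649 = -32880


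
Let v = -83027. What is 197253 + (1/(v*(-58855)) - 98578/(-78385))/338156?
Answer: 5109829191469211167833963/25904950451313135020 ≈ 1.9725e+5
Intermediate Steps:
197253 + (1/(v*(-58855)) - 98578/(-78385))/338156 = 197253 + (1/(-83027*(-58855)) - 98578/(-78385))/338156 = 197253 + (-1/83027*(-1/58855) - 98578*(-1/78385))*(1/338156) = 197253 + (1/4886554085 + 98578/78385)*(1/338156) = 197253 + (96341345733903/76606508390545)*(1/338156) = 197253 + 96341345733903/25904950451313135020 = 5109829191469211167833963/25904950451313135020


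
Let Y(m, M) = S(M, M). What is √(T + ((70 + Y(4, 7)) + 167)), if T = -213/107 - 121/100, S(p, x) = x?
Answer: √275691171/1070 ≈ 15.518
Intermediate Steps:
T = -34247/10700 (T = -213*1/107 - 121*1/100 = -213/107 - 121/100 = -34247/10700 ≈ -3.2007)
Y(m, M) = M
√(T + ((70 + Y(4, 7)) + 167)) = √(-34247/10700 + ((70 + 7) + 167)) = √(-34247/10700 + (77 + 167)) = √(-34247/10700 + 244) = √(2576553/10700) = √275691171/1070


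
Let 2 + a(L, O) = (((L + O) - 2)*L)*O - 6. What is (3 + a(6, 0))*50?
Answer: -250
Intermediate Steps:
a(L, O) = -8 + L*O*(-2 + L + O) (a(L, O) = -2 + ((((L + O) - 2)*L)*O - 6) = -2 + (((-2 + L + O)*L)*O - 6) = -2 + ((L*(-2 + L + O))*O - 6) = -2 + (L*O*(-2 + L + O) - 6) = -2 + (-6 + L*O*(-2 + L + O)) = -8 + L*O*(-2 + L + O))
(3 + a(6, 0))*50 = (3 + (-8 + 6*0**2 + 0*6**2 - 2*6*0))*50 = (3 + (-8 + 6*0 + 0*36 + 0))*50 = (3 + (-8 + 0 + 0 + 0))*50 = (3 - 8)*50 = -5*50 = -250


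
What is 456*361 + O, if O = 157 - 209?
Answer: 164564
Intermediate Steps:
O = -52
456*361 + O = 456*361 - 52 = 164616 - 52 = 164564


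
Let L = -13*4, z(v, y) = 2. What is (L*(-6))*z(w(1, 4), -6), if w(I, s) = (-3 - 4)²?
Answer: 624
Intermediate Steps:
w(I, s) = 49 (w(I, s) = (-7)² = 49)
L = -52
(L*(-6))*z(w(1, 4), -6) = -52*(-6)*2 = 312*2 = 624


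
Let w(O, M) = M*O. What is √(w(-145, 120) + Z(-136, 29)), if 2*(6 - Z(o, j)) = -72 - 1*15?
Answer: I*√69402/2 ≈ 131.72*I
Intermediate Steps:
Z(o, j) = 99/2 (Z(o, j) = 6 - (-72 - 1*15)/2 = 6 - (-72 - 15)/2 = 6 - ½*(-87) = 6 + 87/2 = 99/2)
√(w(-145, 120) + Z(-136, 29)) = √(120*(-145) + 99/2) = √(-17400 + 99/2) = √(-34701/2) = I*√69402/2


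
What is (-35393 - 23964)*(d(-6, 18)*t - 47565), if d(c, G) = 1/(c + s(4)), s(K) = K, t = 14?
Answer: 2823731204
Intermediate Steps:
d(c, G) = 1/(4 + c) (d(c, G) = 1/(c + 4) = 1/(4 + c))
(-35393 - 23964)*(d(-6, 18)*t - 47565) = (-35393 - 23964)*(14/(4 - 6) - 47565) = -59357*(14/(-2) - 47565) = -59357*(-½*14 - 47565) = -59357*(-7 - 47565) = -59357*(-47572) = 2823731204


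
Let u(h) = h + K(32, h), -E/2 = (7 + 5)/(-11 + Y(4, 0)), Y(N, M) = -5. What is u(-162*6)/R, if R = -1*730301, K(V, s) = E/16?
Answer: 31101/23369632 ≈ 0.0013308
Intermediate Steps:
E = 3/2 (E = -2*(7 + 5)/(-11 - 5) = -24/(-16) = -24*(-1)/16 = -2*(-¾) = 3/2 ≈ 1.5000)
K(V, s) = 3/32 (K(V, s) = (3/2)/16 = (3/2)*(1/16) = 3/32)
R = -730301
u(h) = 3/32 + h (u(h) = h + 3/32 = 3/32 + h)
u(-162*6)/R = (3/32 - 162*6)/(-730301) = (3/32 - 972)*(-1/730301) = -31101/32*(-1/730301) = 31101/23369632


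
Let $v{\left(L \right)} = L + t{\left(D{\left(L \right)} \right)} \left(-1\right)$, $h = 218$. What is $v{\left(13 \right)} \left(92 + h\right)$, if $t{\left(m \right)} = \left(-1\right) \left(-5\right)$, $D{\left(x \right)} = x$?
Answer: $2480$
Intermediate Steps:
$t{\left(m \right)} = 5$
$v{\left(L \right)} = -5 + L$ ($v{\left(L \right)} = L + 5 \left(-1\right) = L - 5 = -5 + L$)
$v{\left(13 \right)} \left(92 + h\right) = \left(-5 + 13\right) \left(92 + 218\right) = 8 \cdot 310 = 2480$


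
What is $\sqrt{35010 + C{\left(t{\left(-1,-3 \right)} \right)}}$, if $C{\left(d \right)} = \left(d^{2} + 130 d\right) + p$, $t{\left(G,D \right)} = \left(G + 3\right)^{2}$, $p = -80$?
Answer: $\sqrt{35466} \approx 188.32$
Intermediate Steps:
$t{\left(G,D \right)} = \left(3 + G\right)^{2}$
$C{\left(d \right)} = -80 + d^{2} + 130 d$ ($C{\left(d \right)} = \left(d^{2} + 130 d\right) - 80 = -80 + d^{2} + 130 d$)
$\sqrt{35010 + C{\left(t{\left(-1,-3 \right)} \right)}} = \sqrt{35010 + \left(-80 + \left(\left(3 - 1\right)^{2}\right)^{2} + 130 \left(3 - 1\right)^{2}\right)} = \sqrt{35010 + \left(-80 + \left(2^{2}\right)^{2} + 130 \cdot 2^{2}\right)} = \sqrt{35010 + \left(-80 + 4^{2} + 130 \cdot 4\right)} = \sqrt{35010 + \left(-80 + 16 + 520\right)} = \sqrt{35010 + 456} = \sqrt{35466}$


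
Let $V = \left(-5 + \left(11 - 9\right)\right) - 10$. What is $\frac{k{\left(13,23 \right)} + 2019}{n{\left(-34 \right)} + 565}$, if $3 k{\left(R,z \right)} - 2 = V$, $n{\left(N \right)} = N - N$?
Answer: $\frac{6046}{1695} \approx 3.567$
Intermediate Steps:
$n{\left(N \right)} = 0$
$V = -13$ ($V = \left(-5 + \left(11 - 9\right)\right) - 10 = \left(-5 + 2\right) - 10 = -3 - 10 = -13$)
$k{\left(R,z \right)} = - \frac{11}{3}$ ($k{\left(R,z \right)} = \frac{2}{3} + \frac{1}{3} \left(-13\right) = \frac{2}{3} - \frac{13}{3} = - \frac{11}{3}$)
$\frac{k{\left(13,23 \right)} + 2019}{n{\left(-34 \right)} + 565} = \frac{- \frac{11}{3} + 2019}{0 + 565} = \frac{6046}{3 \cdot 565} = \frac{6046}{3} \cdot \frac{1}{565} = \frac{6046}{1695}$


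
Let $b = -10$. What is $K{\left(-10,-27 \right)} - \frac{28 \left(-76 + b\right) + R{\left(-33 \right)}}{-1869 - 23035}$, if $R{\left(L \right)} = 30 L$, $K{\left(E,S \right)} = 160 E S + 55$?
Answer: $\frac{538609561}{12452} \approx 43255.0$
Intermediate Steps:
$K{\left(E,S \right)} = 55 + 160 E S$ ($K{\left(E,S \right)} = 160 E S + 55 = 55 + 160 E S$)
$K{\left(-10,-27 \right)} - \frac{28 \left(-76 + b\right) + R{\left(-33 \right)}}{-1869 - 23035} = \left(55 + 160 \left(-10\right) \left(-27\right)\right) - \frac{28 \left(-76 - 10\right) + 30 \left(-33\right)}{-1869 - 23035} = \left(55 + 43200\right) - \frac{28 \left(-86\right) - 990}{-24904} = 43255 - \left(-2408 - 990\right) \left(- \frac{1}{24904}\right) = 43255 - \left(-3398\right) \left(- \frac{1}{24904}\right) = 43255 - \frac{1699}{12452} = \frac{538609561}{12452}$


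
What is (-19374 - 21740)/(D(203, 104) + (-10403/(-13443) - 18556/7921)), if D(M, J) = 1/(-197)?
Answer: 431223255527187/16507286284 ≈ 26123.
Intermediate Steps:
D(M, J) = -1/197
(-19374 - 21740)/(D(203, 104) + (-10403/(-13443) - 18556/7921)) = (-19374 - 21740)/(-1/197 + (-10403/(-13443) - 18556/7921)) = -41114/(-1/197 + (-10403*(-1/13443) - 18556*1/7921)) = -41114/(-1/197 + (10403/13443 - 18556/7921)) = -41114/(-1/197 - 167046145/106482003) = -41114/(-33014572568/20976954591) = -41114*(-20976954591/33014572568) = 431223255527187/16507286284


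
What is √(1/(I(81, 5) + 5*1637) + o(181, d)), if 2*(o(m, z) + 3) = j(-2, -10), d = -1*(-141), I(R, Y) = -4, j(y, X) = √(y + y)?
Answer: √(-2478742 + 826281*I)/909 ≈ 0.28485 + 1.7553*I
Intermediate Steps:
j(y, X) = √2*√y (j(y, X) = √(2*y) = √2*√y)
d = 141
o(m, z) = -3 + I (o(m, z) = -3 + (√2*√(-2))/2 = -3 + (√2*(I*√2))/2 = -3 + (2*I)/2 = -3 + I)
√(1/(I(81, 5) + 5*1637) + o(181, d)) = √(1/(-4 + 5*1637) + (-3 + I)) = √(1/(-4 + 8185) + (-3 + I)) = √(1/8181 + (-3 + I)) = √(-24542/8181 + I)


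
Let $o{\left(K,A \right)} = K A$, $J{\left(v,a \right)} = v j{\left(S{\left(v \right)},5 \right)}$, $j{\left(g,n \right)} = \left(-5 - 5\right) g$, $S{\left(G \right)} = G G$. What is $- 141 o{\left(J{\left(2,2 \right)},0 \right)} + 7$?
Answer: $7$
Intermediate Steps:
$S{\left(G \right)} = G^{2}$
$j{\left(g,n \right)} = - 10 g$
$J{\left(v,a \right)} = - 10 v^{3}$ ($J{\left(v,a \right)} = v \left(- 10 v^{2}\right) = - 10 v^{3}$)
$o{\left(K,A \right)} = A K$
$- 141 o{\left(J{\left(2,2 \right)},0 \right)} + 7 = - 141 \cdot 0 \left(- 10 \cdot 2^{3}\right) + 7 = - 141 \cdot 0 \left(\left(-10\right) 8\right) + 7 = - 141 \cdot 0 \left(-80\right) + 7 = \left(-141\right) 0 + 7 = 0 + 7 = 7$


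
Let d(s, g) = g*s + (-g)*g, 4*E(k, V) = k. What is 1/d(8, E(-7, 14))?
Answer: -16/273 ≈ -0.058608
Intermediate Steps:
E(k, V) = k/4
d(s, g) = -g² + g*s (d(s, g) = g*s - g² = -g² + g*s)
1/d(8, E(-7, 14)) = 1/(((¼)*(-7))*(8 - (-7)/4)) = 1/(-7*(8 - 1*(-7/4))/4) = 1/(-7*(8 + 7/4)/4) = 1/(-7/4*39/4) = 1/(-273/16) = -16/273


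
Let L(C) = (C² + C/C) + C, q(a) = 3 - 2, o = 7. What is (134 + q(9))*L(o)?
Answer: 7695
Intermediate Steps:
q(a) = 1
L(C) = 1 + C + C² (L(C) = (C² + 1) + C = (1 + C²) + C = 1 + C + C²)
(134 + q(9))*L(o) = (134 + 1)*(1 + 7 + 7²) = 135*(1 + 7 + 49) = 135*57 = 7695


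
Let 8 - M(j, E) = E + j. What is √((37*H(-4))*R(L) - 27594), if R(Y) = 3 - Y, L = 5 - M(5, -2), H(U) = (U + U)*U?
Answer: I*√24042 ≈ 155.05*I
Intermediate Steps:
H(U) = 2*U² (H(U) = (2*U)*U = 2*U²)
M(j, E) = 8 - E - j (M(j, E) = 8 - (E + j) = 8 + (-E - j) = 8 - E - j)
L = 0 (L = 5 - (8 - 1*(-2) - 1*5) = 5 - (8 + 2 - 5) = 5 - 1*5 = 5 - 5 = 0)
√((37*H(-4))*R(L) - 27594) = √((37*(2*(-4)²))*(3 - 1*0) - 27594) = √((37*(2*16))*(3 + 0) - 27594) = √((37*32)*3 - 27594) = √(1184*3 - 27594) = √(3552 - 27594) = √(-24042) = I*√24042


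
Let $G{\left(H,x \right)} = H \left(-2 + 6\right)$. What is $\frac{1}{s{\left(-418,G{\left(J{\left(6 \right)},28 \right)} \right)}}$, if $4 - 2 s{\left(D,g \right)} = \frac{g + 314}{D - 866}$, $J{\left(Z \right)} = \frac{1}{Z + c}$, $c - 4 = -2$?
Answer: $\frac{5136}{10901} \approx 0.47115$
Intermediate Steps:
$c = 2$ ($c = 4 - 2 = 2$)
$J{\left(Z \right)} = \frac{1}{2 + Z}$ ($J{\left(Z \right)} = \frac{1}{Z + 2} = \frac{1}{2 + Z}$)
$G{\left(H,x \right)} = 4 H$ ($G{\left(H,x \right)} = H 4 = 4 H$)
$s{\left(D,g \right)} = 2 - \frac{314 + g}{2 \left(-866 + D\right)}$ ($s{\left(D,g \right)} = 2 - \frac{\left(g + 314\right) \frac{1}{D - 866}}{2} = 2 - \frac{\left(314 + g\right) \frac{1}{-866 + D}}{2} = 2 - \frac{\frac{1}{-866 + D} \left(314 + g\right)}{2} = 2 - \frac{314 + g}{2 \left(-866 + D\right)}$)
$\frac{1}{s{\left(-418,G{\left(J{\left(6 \right)},28 \right)} \right)}} = \frac{1}{\frac{1}{2} \frac{1}{-866 - 418} \left(-3778 - \frac{4}{2 + 6} + 4 \left(-418\right)\right)} = \frac{1}{\frac{1}{2} \frac{1}{-1284} \left(-3778 - \frac{4}{8} - 1672\right)} = \frac{1}{\frac{1}{2} \left(- \frac{1}{1284}\right) \left(-3778 - 4 \cdot \frac{1}{8} - 1672\right)} = \frac{1}{\frac{1}{2} \left(- \frac{1}{1284}\right) \left(-3778 - \frac{1}{2} - 1672\right)} = \frac{1}{\frac{1}{2} \left(- \frac{1}{1284}\right) \left(- \frac{10901}{2}\right)} = \frac{1}{\frac{10901}{5136}} = \frac{5136}{10901}$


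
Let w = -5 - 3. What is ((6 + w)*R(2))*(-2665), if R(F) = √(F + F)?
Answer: 10660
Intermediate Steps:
w = -8
R(F) = √2*√F (R(F) = √(2*F) = √2*√F)
((6 + w)*R(2))*(-2665) = ((6 - 8)*(√2*√2))*(-2665) = -2*2*(-2665) = -4*(-2665) = 10660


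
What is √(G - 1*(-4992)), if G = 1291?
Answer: √6283 ≈ 79.265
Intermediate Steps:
√(G - 1*(-4992)) = √(1291 - 1*(-4992)) = √(1291 + 4992) = √6283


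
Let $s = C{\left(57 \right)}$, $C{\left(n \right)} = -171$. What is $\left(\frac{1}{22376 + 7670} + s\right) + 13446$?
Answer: $\frac{398860651}{30046} \approx 13275.0$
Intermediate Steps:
$s = -171$
$\left(\frac{1}{22376 + 7670} + s\right) + 13446 = \left(\frac{1}{22376 + 7670} - 171\right) + 13446 = \left(\frac{1}{30046} - 171\right) + 13446 = - \frac{5137865}{30046} + 13446 = \frac{398860651}{30046}$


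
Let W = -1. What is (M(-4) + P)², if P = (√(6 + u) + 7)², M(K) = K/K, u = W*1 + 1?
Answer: 4312 + 1568*√6 ≈ 8152.8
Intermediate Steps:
u = 0 (u = -1*1 + 1 = -1 + 1 = 0)
M(K) = 1
P = (7 + √6)² (P = (√(6 + 0) + 7)² = (√6 + 7)² = (7 + √6)² ≈ 89.293)
(M(-4) + P)² = (1 + (7 + √6)²)²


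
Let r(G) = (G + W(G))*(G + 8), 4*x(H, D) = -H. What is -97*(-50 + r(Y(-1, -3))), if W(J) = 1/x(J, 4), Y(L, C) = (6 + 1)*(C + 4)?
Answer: -31525/7 ≈ -4503.6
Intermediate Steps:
x(H, D) = -H/4 (x(H, D) = (-H)/4 = -H/4)
Y(L, C) = 28 + 7*C (Y(L, C) = 7*(4 + C) = 28 + 7*C)
W(J) = -4/J (W(J) = 1/(-J/4) = -4/J)
r(G) = (8 + G)*(G - 4/G) (r(G) = (G - 4/G)*(G + 8) = (G - 4/G)*(8 + G) = (8 + G)*(G - 4/G))
-97*(-50 + r(Y(-1, -3))) = -97*(-50 + (-4 + (28 + 7*(-3))² - 32/(28 + 7*(-3)) + 8*(28 + 7*(-3)))) = -97*(-50 + (-4 + (28 - 21)² - 32/(28 - 21) + 8*(28 - 21))) = -97*(-50 + (-4 + 7² - 32/7 + 8*7)) = -97*(-50 + (-4 + 49 - 32*⅐ + 56)) = -97*(-50 + (-4 + 49 - 32/7 + 56)) = -97*(-50 + 675/7) = -97*325/7 = -31525/7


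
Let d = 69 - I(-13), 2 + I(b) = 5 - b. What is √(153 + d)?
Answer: √206 ≈ 14.353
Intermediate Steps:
I(b) = 3 - b (I(b) = -2 + (5 - b) = 3 - b)
d = 53 (d = 69 - (3 - 1*(-13)) = 69 - (3 + 13) = 69 - 1*16 = 69 - 16 = 53)
√(153 + d) = √(153 + 53) = √206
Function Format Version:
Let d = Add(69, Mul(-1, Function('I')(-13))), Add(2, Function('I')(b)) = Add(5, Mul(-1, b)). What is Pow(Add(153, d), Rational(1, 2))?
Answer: Pow(206, Rational(1, 2)) ≈ 14.353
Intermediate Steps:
Function('I')(b) = Add(3, Mul(-1, b)) (Function('I')(b) = Add(-2, Add(5, Mul(-1, b))) = Add(3, Mul(-1, b)))
d = 53 (d = Add(69, Mul(-1, Add(3, Mul(-1, -13)))) = Add(69, Mul(-1, Add(3, 13))) = Add(69, Mul(-1, 16)) = Add(69, -16) = 53)
Pow(Add(153, d), Rational(1, 2)) = Pow(Add(153, 53), Rational(1, 2)) = Pow(206, Rational(1, 2))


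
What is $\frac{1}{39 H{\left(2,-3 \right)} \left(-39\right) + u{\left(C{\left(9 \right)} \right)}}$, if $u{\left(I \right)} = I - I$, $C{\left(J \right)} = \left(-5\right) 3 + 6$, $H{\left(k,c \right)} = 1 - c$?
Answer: $- \frac{1}{6084} \approx -0.00016437$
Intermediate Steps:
$C{\left(J \right)} = -9$ ($C{\left(J \right)} = -15 + 6 = -9$)
$u{\left(I \right)} = 0$
$\frac{1}{39 H{\left(2,-3 \right)} \left(-39\right) + u{\left(C{\left(9 \right)} \right)}} = \frac{1}{39 \left(1 - -3\right) \left(-39\right) + 0} = \frac{1}{39 \left(1 + 3\right) \left(-39\right) + 0} = \frac{1}{39 \cdot 4 \left(-39\right) + 0} = \frac{1}{156 \left(-39\right) + 0} = \frac{1}{-6084 + 0} = \frac{1}{-6084} = - \frac{1}{6084}$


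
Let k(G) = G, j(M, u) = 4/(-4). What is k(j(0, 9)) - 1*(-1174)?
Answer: 1173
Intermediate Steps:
j(M, u) = -1 (j(M, u) = 4*(-¼) = -1)
k(j(0, 9)) - 1*(-1174) = -1 - 1*(-1174) = -1 + 1174 = 1173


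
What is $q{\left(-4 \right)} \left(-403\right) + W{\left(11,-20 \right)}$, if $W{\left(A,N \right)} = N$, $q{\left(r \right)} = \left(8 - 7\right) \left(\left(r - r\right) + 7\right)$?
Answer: $-2841$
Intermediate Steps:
$q{\left(r \right)} = 7$ ($q{\left(r \right)} = 1 \left(0 + 7\right) = 1 \cdot 7 = 7$)
$q{\left(-4 \right)} \left(-403\right) + W{\left(11,-20 \right)} = 7 \left(-403\right) - 20 = -2821 - 20 = -2841$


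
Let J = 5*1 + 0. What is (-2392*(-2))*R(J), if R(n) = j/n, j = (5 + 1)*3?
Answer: 86112/5 ≈ 17222.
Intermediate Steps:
j = 18 (j = 6*3 = 18)
J = 5 (J = 5 + 0 = 5)
R(n) = 18/n
(-2392*(-2))*R(J) = (-2392*(-2))*(18/5) = (-104*(-46))*(18*(⅕)) = 4784*(18/5) = 86112/5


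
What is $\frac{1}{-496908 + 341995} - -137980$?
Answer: $\frac{21374895739}{154913} \approx 1.3798 \cdot 10^{5}$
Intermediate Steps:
$\frac{1}{-496908 + 341995} - -137980 = \frac{1}{-154913} + 137980 = - \frac{1}{154913} + 137980 = \frac{21374895739}{154913}$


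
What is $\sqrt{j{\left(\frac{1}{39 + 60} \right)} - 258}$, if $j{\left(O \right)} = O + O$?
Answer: $\frac{2 i \sqrt{70235}}{33} \approx 16.062 i$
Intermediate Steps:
$j{\left(O \right)} = 2 O$
$\sqrt{j{\left(\frac{1}{39 + 60} \right)} - 258} = \sqrt{\frac{2}{39 + 60} - 258} = \sqrt{\frac{2}{99} - 258} = \sqrt{- \frac{25540}{99}} = \frac{2 i \sqrt{70235}}{33}$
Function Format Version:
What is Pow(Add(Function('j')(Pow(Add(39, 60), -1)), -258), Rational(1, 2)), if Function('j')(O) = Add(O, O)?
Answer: Mul(Rational(2, 33), I, Pow(70235, Rational(1, 2))) ≈ Mul(16.062, I)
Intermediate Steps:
Function('j')(O) = Mul(2, O)
Pow(Add(Function('j')(Pow(Add(39, 60), -1)), -258), Rational(1, 2)) = Pow(Add(Mul(2, Pow(Add(39, 60), -1)), -258), Rational(1, 2)) = Pow(Add(Mul(2, Pow(99, -1)), -258), Rational(1, 2)) = Pow(Add(Mul(2, Rational(1, 99)), -258), Rational(1, 2)) = Pow(Add(Rational(2, 99), -258), Rational(1, 2)) = Pow(Rational(-25540, 99), Rational(1, 2)) = Mul(Rational(2, 33), I, Pow(70235, Rational(1, 2)))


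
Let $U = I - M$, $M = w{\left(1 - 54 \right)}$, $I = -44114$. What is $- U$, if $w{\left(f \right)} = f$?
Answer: $44061$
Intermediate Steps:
$M = -53$ ($M = 1 - 54 = -53$)
$U = -44061$ ($U = -44114 - -53 = -44114 + 53 = -44061$)
$- U = \left(-1\right) \left(-44061\right) = 44061$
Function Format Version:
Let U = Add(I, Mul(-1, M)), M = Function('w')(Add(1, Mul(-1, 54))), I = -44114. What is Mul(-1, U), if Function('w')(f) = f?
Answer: 44061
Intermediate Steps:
M = -53 (M = Add(1, Mul(-1, 54)) = Add(1, -54) = -53)
U = -44061 (U = Add(-44114, Mul(-1, -53)) = Add(-44114, 53) = -44061)
Mul(-1, U) = Mul(-1, -44061) = 44061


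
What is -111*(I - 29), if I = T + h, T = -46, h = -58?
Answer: 14763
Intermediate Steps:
I = -104 (I = -46 - 58 = -104)
-111*(I - 29) = -111*(-104 - 29) = -111*(-133) = 14763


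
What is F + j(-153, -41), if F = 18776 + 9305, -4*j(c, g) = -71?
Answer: 112395/4 ≈ 28099.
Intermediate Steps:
j(c, g) = 71/4 (j(c, g) = -¼*(-71) = 71/4)
F = 28081
F + j(-153, -41) = 28081 + 71/4 = 112395/4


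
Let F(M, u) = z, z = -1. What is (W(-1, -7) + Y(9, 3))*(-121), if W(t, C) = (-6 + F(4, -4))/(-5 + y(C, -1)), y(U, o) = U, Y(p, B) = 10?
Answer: -15367/12 ≈ -1280.6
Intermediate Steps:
F(M, u) = -1
W(t, C) = -7/(-5 + C) (W(t, C) = (-6 - 1)/(-5 + C) = -7/(-5 + C))
(W(-1, -7) + Y(9, 3))*(-121) = (-7/(-5 - 7) + 10)*(-121) = (-7/(-12) + 10)*(-121) = (-7*(-1/12) + 10)*(-121) = (7/12 + 10)*(-121) = (127/12)*(-121) = -15367/12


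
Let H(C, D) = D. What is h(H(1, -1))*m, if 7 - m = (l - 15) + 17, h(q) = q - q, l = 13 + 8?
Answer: 0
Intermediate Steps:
l = 21
h(q) = 0
m = -16 (m = 7 - ((21 - 15) + 17) = 7 - (6 + 17) = 7 - 1*23 = 7 - 23 = -16)
h(H(1, -1))*m = 0*(-16) = 0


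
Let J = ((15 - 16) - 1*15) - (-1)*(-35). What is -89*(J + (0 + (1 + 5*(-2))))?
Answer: 5340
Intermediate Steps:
J = -51 (J = (-1 - 15) - 1*35 = -16 - 35 = -51)
-89*(J + (0 + (1 + 5*(-2)))) = -89*(-51 + (0 + (1 + 5*(-2)))) = -89*(-51 + (0 + (1 - 10))) = -89*(-51 + (0 - 9)) = -89*(-51 - 9) = -89*(-60) = 5340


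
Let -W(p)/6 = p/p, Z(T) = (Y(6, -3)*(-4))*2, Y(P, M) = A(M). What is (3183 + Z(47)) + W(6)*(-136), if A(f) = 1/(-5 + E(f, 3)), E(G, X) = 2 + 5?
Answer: 3995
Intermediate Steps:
E(G, X) = 7
A(f) = 1/2 (A(f) = 1/(-5 + 7) = 1/2)
Y(P, M) = 1/2
Z(T) = -4 (Z(T) = ((1/2)*(-4))*2 = -2*2 = -4)
W(p) = -6 (W(p) = -6*p/p = -6*1 = -6)
(3183 + Z(47)) + W(6)*(-136) = (3183 - 4) - 6*(-136) = 3179 + 816 = 3995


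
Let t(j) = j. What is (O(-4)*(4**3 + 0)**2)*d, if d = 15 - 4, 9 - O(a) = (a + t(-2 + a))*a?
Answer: -1396736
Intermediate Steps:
O(a) = 9 - a*(-2 + 2*a) (O(a) = 9 - (a + (-2 + a))*a = 9 - (-2 + 2*a)*a = 9 - a*(-2 + 2*a))
d = 11
(O(-4)*(4**3 + 0)**2)*d = ((9 - 1*(-4)**2 - 1*(-4)*(-2 - 4))*(4**3 + 0)**2)*11 = ((9 - 1*16 - 1*(-4)*(-6))*(64 + 0)**2)*11 = ((9 - 16 - 24)*64**2)*11 = -31*4096*11 = -126976*11 = -1396736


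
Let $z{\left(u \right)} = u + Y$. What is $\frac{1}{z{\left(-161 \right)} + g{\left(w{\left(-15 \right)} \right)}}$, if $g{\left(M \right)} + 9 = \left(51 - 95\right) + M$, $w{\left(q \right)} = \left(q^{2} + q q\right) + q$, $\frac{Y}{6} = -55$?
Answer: $- \frac{1}{109} \approx -0.0091743$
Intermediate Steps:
$Y = -330$ ($Y = 6 \left(-55\right) = -330$)
$w{\left(q \right)} = q + 2 q^{2}$ ($w{\left(q \right)} = \left(q^{2} + q^{2}\right) + q = 2 q^{2} + q = q + 2 q^{2}$)
$z{\left(u \right)} = -330 + u$ ($z{\left(u \right)} = u - 330 = -330 + u$)
$g{\left(M \right)} = -53 + M$ ($g{\left(M \right)} = -9 + \left(\left(51 - 95\right) + M\right) = -9 + \left(-44 + M\right) = -53 + M$)
$\frac{1}{z{\left(-161 \right)} + g{\left(w{\left(-15 \right)} \right)}} = \frac{1}{\left(-330 - 161\right) - \left(53 + 15 \left(1 + 2 \left(-15\right)\right)\right)} = \frac{1}{-491 - \left(53 + 15 \left(1 - 30\right)\right)} = \frac{1}{-491 - -382} = \frac{1}{-491 + \left(-53 + 435\right)} = \frac{1}{-491 + 382} = \frac{1}{-109} = - \frac{1}{109}$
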